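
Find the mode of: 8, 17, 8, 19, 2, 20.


Frequencies: 2:1, 8:2, 17:1, 19:1, 20:1
Max frequency = 2
Mode = 8

Mode = 8


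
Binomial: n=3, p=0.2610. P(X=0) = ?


C(3,0) = 1
p^0 = 1.000000
(1-p)^3 = 0.403583
P = 1 * 1.000000 * 0.403583 = 0.4036

P(X=0) = 0.4036


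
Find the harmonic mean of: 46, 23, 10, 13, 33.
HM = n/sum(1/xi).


Sum of reciprocals = 1/46 + 1/23 + 1/10 + 1/13 + 1/33 = 0.272443
HM = 5/0.272443 = 18.3524

HM = 18.3524


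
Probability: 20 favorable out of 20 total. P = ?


P = 20/20 = 1.0000

P = 1.0000


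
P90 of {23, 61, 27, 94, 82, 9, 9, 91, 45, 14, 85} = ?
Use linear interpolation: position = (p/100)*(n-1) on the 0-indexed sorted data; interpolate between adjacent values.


Sorted: 9, 9, 14, 23, 27, 45, 61, 82, 85, 91, 94
n = 11
Index = 90/100 * 10 = 9.0000
Lower = data[9] = 91, Upper = data[10] = 94
P90 = 91 + 0*(3) = 91.0000

P90 = 91.0000


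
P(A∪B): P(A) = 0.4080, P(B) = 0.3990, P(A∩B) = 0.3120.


P(A∪B) = 0.4080 + 0.3990 - 0.3120
= 0.8070 - 0.3120
= 0.4950

P(A∪B) = 0.4950


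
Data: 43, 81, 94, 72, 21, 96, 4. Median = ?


Sorted: 4, 21, 43, 72, 81, 94, 96
n = 7 (odd)
Middle value = 72

Median = 72


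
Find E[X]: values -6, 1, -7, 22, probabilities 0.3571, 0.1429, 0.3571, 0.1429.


E[X] = -6*0.3571 + 1*0.1429 - 7*0.3571 + 22*0.1429
= -2.1426 + 0.1429 - 2.4997 + 3.1438
= -1.3556

E[X] = -1.3556


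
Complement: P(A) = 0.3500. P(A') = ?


P(not A) = 1 - 0.3500 = 0.6500

P(not A) = 0.6500


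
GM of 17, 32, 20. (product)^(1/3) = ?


Product = 17 × 32 × 20 = 10880
GM = 10880^(1/3) = 22.1586

GM = 22.1586


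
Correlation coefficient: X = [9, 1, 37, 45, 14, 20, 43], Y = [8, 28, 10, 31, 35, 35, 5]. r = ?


Mean X = 24.1429, Mean Y = 21.7143
SD X = 16.216646, SD Y = 12.440881
Cov = -57.102041
r = -57.102041/(16.216646*12.440881) = -0.2830

r = -0.2830


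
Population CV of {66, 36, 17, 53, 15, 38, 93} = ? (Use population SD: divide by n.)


Mean = 45.4286
SD = 25.6952
CV = (25.6952/45.4286)*100 = 56.5618%

CV = 56.5618%


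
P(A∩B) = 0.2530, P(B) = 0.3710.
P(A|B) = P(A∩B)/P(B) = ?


P(A|B) = 0.2530/0.3710 = 0.6819

P(A|B) = 0.6819


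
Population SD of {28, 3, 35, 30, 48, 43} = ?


Mean = 31.1667
Variance = 207.1389
SD = sqrt(207.1389) = 14.3923

SD = 14.3923


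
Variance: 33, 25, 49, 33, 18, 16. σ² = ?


Mean = 29.0000
Squared deviations: 16.0000, 16.0000, 400.0000, 16.0000, 121.0000, 169.0000
Sum = 738.0000
Variance = 738.0000/6 = 123.0000

Variance = 123.0000


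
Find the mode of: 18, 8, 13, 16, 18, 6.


Frequencies: 6:1, 8:1, 13:1, 16:1, 18:2
Max frequency = 2
Mode = 18

Mode = 18


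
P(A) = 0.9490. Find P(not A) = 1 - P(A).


P(not A) = 1 - 0.9490 = 0.0510

P(not A) = 0.0510


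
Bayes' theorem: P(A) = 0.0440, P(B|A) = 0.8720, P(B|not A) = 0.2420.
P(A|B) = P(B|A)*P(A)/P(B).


P(B) = P(B|A)*P(A) + P(B|A')*P(A')
= 0.8720*0.0440 + 0.2420*0.9560
= 0.038368 + 0.231352 = 0.269720
P(A|B) = 0.038368/0.269720 = 0.1423

P(A|B) = 0.1423


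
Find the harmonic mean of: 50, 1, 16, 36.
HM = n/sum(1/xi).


Sum of reciprocals = 1/50 + 1/1 + 1/16 + 1/36 = 1.110278
HM = 4/1.110278 = 3.6027

HM = 3.6027


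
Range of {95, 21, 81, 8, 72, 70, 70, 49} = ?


Max = 95, Min = 8
Range = 95 - 8 = 87

Range = 87


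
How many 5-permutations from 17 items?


P(17,5) = 17!/12!
= 355687428096000/479001600
= 742560

P(17,5) = 742560


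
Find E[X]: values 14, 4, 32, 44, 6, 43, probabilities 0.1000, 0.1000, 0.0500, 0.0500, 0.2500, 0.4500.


E[X] = 14*0.1000 + 4*0.1000 + 32*0.0500 + 44*0.0500 + 6*0.2500 + 43*0.4500
= 1.4000 + 0.4000 + 1.6000 + 2.2000 + 1.5000 + 19.3500
= 26.4500

E[X] = 26.4500


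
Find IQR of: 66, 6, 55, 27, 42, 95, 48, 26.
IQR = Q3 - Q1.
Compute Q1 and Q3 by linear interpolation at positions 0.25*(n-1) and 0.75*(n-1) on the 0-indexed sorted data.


Sorted: 6, 26, 27, 42, 48, 55, 66, 95
Q1 (25th %ile) = 26.7500
Q3 (75th %ile) = 57.7500
IQR = 57.7500 - 26.7500 = 31.0000

IQR = 31.0000


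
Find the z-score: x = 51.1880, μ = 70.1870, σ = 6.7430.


z = (51.1880 - 70.1870)/6.7430
= -18.9990/6.7430
= -2.8176

z = -2.8176


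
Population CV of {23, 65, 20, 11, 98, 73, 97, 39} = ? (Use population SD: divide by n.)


Mean = 53.2500
SD = 32.5067
CV = (32.5067/53.2500)*100 = 61.0455%

CV = 61.0455%


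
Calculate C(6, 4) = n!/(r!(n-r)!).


C(6,4) = 6!/(4! × 2!)
= 720/(24 × 2)
= 15

C(6,4) = 15


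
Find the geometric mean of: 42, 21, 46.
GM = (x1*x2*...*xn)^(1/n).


Product = 42 × 21 × 46 = 40572
GM = 40572^(1/3) = 34.3618

GM = 34.3618


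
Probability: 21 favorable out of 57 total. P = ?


P = 21/57 = 0.3684

P = 0.3684


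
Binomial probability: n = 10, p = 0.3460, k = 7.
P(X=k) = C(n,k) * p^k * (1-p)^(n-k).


C(10,7) = 120
p^7 = 0.000594
(1-p)^3 = 0.279726
P = 120 * 0.000594 * 0.279726 = 0.0199

P(X=7) = 0.0199


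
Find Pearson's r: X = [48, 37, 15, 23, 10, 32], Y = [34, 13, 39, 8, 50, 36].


Mean X = 27.5000, Mean Y = 30.0000
SD X = 12.996794, SD Y = 14.753531
Cov = -69.333333
r = -69.333333/(12.996794*14.753531) = -0.3616

r = -0.3616


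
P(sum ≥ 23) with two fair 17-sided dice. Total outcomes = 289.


Total outcomes = 17×17 = 289
Favorable (sum ≥ 23): 78
P = 78/289 = 0.2699

P = 0.2699


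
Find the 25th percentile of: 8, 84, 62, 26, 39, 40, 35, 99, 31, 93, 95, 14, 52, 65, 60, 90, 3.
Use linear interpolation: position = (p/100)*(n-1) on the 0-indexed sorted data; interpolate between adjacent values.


Sorted: 3, 8, 14, 26, 31, 35, 39, 40, 52, 60, 62, 65, 84, 90, 93, 95, 99
n = 17
Index = 25/100 * 16 = 4.0000
Lower = data[4] = 31, Upper = data[5] = 35
P25 = 31 + 0*(4) = 31.0000

P25 = 31.0000


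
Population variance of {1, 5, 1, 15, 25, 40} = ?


Mean = 14.5000
Squared deviations: 182.2500, 90.2500, 182.2500, 0.2500, 110.2500, 650.2500
Sum = 1215.5000
Variance = 1215.5000/6 = 202.5833

Variance = 202.5833


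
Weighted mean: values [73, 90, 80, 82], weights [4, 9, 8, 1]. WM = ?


Numerator = 73*4 + 90*9 + 80*8 + 82*1 = 1824
Denominator = 4 + 9 + 8 + 1 = 22
WM = 1824/22 = 82.9091

WM = 82.9091


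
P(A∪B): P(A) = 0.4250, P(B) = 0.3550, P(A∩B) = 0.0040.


P(A∪B) = 0.4250 + 0.3550 - 0.0040
= 0.7800 - 0.0040
= 0.7760

P(A∪B) = 0.7760


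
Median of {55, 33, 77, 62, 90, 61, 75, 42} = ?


Sorted: 33, 42, 55, 61, 62, 75, 77, 90
n = 8 (even)
Middle values: 61 and 62
Median = (61+62)/2 = 61.5000

Median = 61.5000


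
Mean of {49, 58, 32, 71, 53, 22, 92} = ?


Sum = 49 + 58 + 32 + 71 + 53 + 22 + 92 = 377
n = 7
Mean = 377/7 = 53.8571

Mean = 53.8571


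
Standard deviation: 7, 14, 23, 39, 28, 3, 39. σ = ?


Mean = 21.8571
Variance = 180.6939
SD = sqrt(180.6939) = 13.4422

SD = 13.4422


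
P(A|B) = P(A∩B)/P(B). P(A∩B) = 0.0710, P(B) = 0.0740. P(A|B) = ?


P(A|B) = 0.0710/0.0740 = 0.9595

P(A|B) = 0.9595


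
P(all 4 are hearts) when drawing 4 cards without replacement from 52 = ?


P(all hearts) = (13/52) × (12/51) × (11/50) × (10/49)
= 0.0026

P = 0.0026


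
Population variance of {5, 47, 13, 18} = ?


Mean = 20.7500
Squared deviations: 248.0625, 689.0625, 60.0625, 7.5625
Sum = 1004.7500
Variance = 1004.7500/4 = 251.1875

Variance = 251.1875


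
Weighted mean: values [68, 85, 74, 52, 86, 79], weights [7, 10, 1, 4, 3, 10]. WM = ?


Numerator = 68*7 + 85*10 + 74*1 + 52*4 + 86*3 + 79*10 = 2656
Denominator = 7 + 10 + 1 + 4 + 3 + 10 = 35
WM = 2656/35 = 75.8857

WM = 75.8857


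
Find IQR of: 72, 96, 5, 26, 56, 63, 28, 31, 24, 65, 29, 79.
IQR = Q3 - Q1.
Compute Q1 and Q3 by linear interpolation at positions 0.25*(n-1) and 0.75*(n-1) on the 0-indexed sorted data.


Sorted: 5, 24, 26, 28, 29, 31, 56, 63, 65, 72, 79, 96
Q1 (25th %ile) = 27.5000
Q3 (75th %ile) = 66.7500
IQR = 66.7500 - 27.5000 = 39.2500

IQR = 39.2500


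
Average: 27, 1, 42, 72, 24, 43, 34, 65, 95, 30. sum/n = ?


Sum = 27 + 1 + 42 + 72 + 24 + 43 + 34 + 65 + 95 + 30 = 433
n = 10
Mean = 433/10 = 43.3000

Mean = 43.3000


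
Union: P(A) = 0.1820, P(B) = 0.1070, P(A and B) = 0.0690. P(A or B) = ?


P(A∪B) = 0.1820 + 0.1070 - 0.0690
= 0.2890 - 0.0690
= 0.2200

P(A∪B) = 0.2200


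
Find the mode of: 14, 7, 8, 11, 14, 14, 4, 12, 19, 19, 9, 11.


Frequencies: 4:1, 7:1, 8:1, 9:1, 11:2, 12:1, 14:3, 19:2
Max frequency = 3
Mode = 14

Mode = 14


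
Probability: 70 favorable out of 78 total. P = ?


P = 70/78 = 0.8974

P = 0.8974


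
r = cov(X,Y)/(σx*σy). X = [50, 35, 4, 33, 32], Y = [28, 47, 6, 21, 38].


Mean X = 30.8000, Mean Y = 28.0000
SD X = 14.905033, SD Y = 14.099645
Cov = 133.200000
r = 133.200000/(14.905033*14.099645) = 0.6338

r = 0.6338


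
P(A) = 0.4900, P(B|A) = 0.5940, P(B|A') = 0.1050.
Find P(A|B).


P(B) = P(B|A)*P(A) + P(B|A')*P(A')
= 0.5940*0.4900 + 0.1050*0.5100
= 0.291060 + 0.053550 = 0.344610
P(A|B) = 0.291060/0.344610 = 0.8446

P(A|B) = 0.8446


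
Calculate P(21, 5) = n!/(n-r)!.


P(21,5) = 21!/16!
= 51090942171709440000/20922789888000
= 2441880

P(21,5) = 2441880


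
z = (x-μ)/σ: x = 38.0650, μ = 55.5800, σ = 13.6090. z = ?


z = (38.0650 - 55.5800)/13.6090
= -17.5150/13.6090
= -1.2870

z = -1.2870


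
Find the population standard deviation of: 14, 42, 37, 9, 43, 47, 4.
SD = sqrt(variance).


Mean = 28.0000
Variance = 285.1429
SD = sqrt(285.1429) = 16.8862

SD = 16.8862


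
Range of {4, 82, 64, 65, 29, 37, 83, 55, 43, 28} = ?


Max = 83, Min = 4
Range = 83 - 4 = 79

Range = 79


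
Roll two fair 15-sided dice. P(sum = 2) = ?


Total outcomes = 15×15 = 225
Favorable (sum = 2): 1
P = 1/225 = 0.0044

P = 0.0044


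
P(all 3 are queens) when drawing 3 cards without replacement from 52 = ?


P(all queens) = (4/52) × (3/51) × (2/50)
= 0.0002

P = 0.0002


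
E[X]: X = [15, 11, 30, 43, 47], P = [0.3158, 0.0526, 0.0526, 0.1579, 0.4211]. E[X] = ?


E[X] = 15*0.3158 + 11*0.0526 + 30*0.0526 + 43*0.1579 + 47*0.4211
= 4.7370 + 0.5786 + 1.5780 + 6.7897 + 19.7917
= 33.4750

E[X] = 33.4750


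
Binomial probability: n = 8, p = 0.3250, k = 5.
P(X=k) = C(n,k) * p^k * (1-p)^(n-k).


C(8,5) = 56
p^5 = 0.003626
(1-p)^3 = 0.307547
P = 56 * 0.003626 * 0.307547 = 0.0624

P(X=5) = 0.0624


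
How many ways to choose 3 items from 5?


C(5,3) = 5!/(3! × 2!)
= 120/(6 × 2)
= 10

C(5,3) = 10


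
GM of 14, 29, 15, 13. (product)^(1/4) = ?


Product = 14 × 29 × 15 × 13 = 79170
GM = 79170^(1/4) = 16.7741

GM = 16.7741


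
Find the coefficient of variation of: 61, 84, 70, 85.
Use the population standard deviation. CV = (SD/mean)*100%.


Mean = 75.0000
SD = 10.0250
CV = (10.0250/75.0000)*100 = 13.3666%

CV = 13.3666%


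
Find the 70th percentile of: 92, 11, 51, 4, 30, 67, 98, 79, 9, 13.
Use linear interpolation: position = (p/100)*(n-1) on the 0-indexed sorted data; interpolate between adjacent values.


Sorted: 4, 9, 11, 13, 30, 51, 67, 79, 92, 98
n = 10
Index = 70/100 * 9 = 6.3000
Lower = data[6] = 67, Upper = data[7] = 79
P70 = 67 + 0.3000*(12) = 70.6000

P70 = 70.6000


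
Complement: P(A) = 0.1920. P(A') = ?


P(not A) = 1 - 0.1920 = 0.8080

P(not A) = 0.8080


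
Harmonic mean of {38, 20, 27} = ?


Sum of reciprocals = 1/38 + 1/20 + 1/27 = 0.113353
HM = 3/0.113353 = 26.4660

HM = 26.4660


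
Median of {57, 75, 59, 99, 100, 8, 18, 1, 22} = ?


Sorted: 1, 8, 18, 22, 57, 59, 75, 99, 100
n = 9 (odd)
Middle value = 57

Median = 57


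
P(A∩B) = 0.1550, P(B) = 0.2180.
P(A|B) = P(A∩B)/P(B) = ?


P(A|B) = 0.1550/0.2180 = 0.7110

P(A|B) = 0.7110


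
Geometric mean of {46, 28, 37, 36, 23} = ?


Product = 46 × 28 × 37 × 36 × 23 = 39459168
GM = 39459168^(1/5) = 33.0544

GM = 33.0544


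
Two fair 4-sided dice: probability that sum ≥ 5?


Total outcomes = 4×4 = 16
Favorable (sum ≥ 5): 10
P = 10/16 = 0.6250

P = 0.6250


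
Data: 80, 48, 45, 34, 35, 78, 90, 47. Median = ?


Sorted: 34, 35, 45, 47, 48, 78, 80, 90
n = 8 (even)
Middle values: 47 and 48
Median = (47+48)/2 = 47.5000

Median = 47.5000


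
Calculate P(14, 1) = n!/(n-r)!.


P(14,1) = 14!/13!
= 87178291200/6227020800
= 14

P(14,1) = 14


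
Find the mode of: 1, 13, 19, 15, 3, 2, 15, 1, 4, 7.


Frequencies: 1:2, 2:1, 3:1, 4:1, 7:1, 13:1, 15:2, 19:1
Max frequency = 2
Mode = 1, 15

Mode = 1, 15


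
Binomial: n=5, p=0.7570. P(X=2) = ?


C(5,2) = 10
p^2 = 0.573049
(1-p)^3 = 0.014349
P = 10 * 0.573049 * 0.014349 = 0.0822

P(X=2) = 0.0822


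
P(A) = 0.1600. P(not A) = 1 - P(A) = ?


P(not A) = 1 - 0.1600 = 0.8400

P(not A) = 0.8400


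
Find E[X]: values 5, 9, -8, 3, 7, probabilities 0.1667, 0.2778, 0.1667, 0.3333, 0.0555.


E[X] = 5*0.1667 + 9*0.2778 - 8*0.1667 + 3*0.3333 + 7*0.0555
= 0.8335 + 2.5002 - 1.3336 + 0.9999 + 0.3885
= 3.3885

E[X] = 3.3885


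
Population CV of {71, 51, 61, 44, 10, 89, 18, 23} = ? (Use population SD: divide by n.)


Mean = 45.8750
SD = 25.8285
CV = (25.8285/45.8750)*100 = 56.3018%

CV = 56.3018%


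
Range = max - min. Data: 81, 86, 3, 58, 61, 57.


Max = 86, Min = 3
Range = 86 - 3 = 83

Range = 83


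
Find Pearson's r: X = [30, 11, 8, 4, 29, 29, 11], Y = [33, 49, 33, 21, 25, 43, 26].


Mean X = 17.4286, Mean Y = 32.8571
SD X = 10.540495, SD Y = 9.356870
Cov = 18.061224
r = 18.061224/(10.540495*9.356870) = 0.1831

r = 0.1831


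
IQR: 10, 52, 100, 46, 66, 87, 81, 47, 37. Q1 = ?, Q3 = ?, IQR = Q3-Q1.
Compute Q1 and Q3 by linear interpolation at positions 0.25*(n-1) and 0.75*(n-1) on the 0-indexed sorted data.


Sorted: 10, 37, 46, 47, 52, 66, 81, 87, 100
Q1 (25th %ile) = 46.0000
Q3 (75th %ile) = 81.0000
IQR = 81.0000 - 46.0000 = 35.0000

IQR = 35.0000


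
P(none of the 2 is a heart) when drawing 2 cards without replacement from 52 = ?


P(no hearts) = (39/52) × (38/51)
= 0.5588

P = 0.5588


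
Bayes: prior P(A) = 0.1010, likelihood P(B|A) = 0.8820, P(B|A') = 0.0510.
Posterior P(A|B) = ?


P(B) = P(B|A)*P(A) + P(B|A')*P(A')
= 0.8820*0.1010 + 0.0510*0.8990
= 0.089082 + 0.045849 = 0.134931
P(A|B) = 0.089082/0.134931 = 0.6602

P(A|B) = 0.6602


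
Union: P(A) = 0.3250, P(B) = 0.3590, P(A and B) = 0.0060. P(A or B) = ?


P(A∪B) = 0.3250 + 0.3590 - 0.0060
= 0.6840 - 0.0060
= 0.6780

P(A∪B) = 0.6780


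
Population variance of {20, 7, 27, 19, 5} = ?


Mean = 15.6000
Squared deviations: 19.3600, 73.9600, 129.9600, 11.5600, 112.3600
Sum = 347.2000
Variance = 347.2000/5 = 69.4400

Variance = 69.4400


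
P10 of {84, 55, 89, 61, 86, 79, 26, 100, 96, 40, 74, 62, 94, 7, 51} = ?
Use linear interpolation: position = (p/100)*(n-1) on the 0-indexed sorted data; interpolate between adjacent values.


Sorted: 7, 26, 40, 51, 55, 61, 62, 74, 79, 84, 86, 89, 94, 96, 100
n = 15
Index = 10/100 * 14 = 1.4000
Lower = data[1] = 26, Upper = data[2] = 40
P10 = 26 + 0.4000*(14) = 31.6000

P10 = 31.6000


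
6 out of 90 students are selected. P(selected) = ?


P = 6/90 = 0.0667

P = 0.0667


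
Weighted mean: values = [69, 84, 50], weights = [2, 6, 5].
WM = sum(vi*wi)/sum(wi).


Numerator = 69*2 + 84*6 + 50*5 = 892
Denominator = 2 + 6 + 5 = 13
WM = 892/13 = 68.6154

WM = 68.6154


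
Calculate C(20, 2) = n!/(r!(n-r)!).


C(20,2) = 20!/(2! × 18!)
= 2432902008176640000/(2 × 6402373705728000)
= 190

C(20,2) = 190


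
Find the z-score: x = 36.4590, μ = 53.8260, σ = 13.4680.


z = (36.4590 - 53.8260)/13.4680
= -17.3670/13.4680
= -1.2895

z = -1.2895


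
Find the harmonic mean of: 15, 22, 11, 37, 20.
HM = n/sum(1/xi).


Sum of reciprocals = 1/15 + 1/22 + 1/11 + 1/37 + 1/20 = 0.280057
HM = 5/0.280057 = 17.8535

HM = 17.8535


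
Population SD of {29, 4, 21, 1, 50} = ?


Mean = 21.0000
Variance = 318.8000
SD = sqrt(318.8000) = 17.8550

SD = 17.8550


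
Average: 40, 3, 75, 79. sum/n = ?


Sum = 40 + 3 + 75 + 79 = 197
n = 4
Mean = 197/4 = 49.2500

Mean = 49.2500


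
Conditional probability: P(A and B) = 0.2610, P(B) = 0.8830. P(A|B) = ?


P(A|B) = 0.2610/0.8830 = 0.2956

P(A|B) = 0.2956


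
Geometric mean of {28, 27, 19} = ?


Product = 28 × 27 × 19 = 14364
GM = 14364^(1/3) = 24.3085

GM = 24.3085


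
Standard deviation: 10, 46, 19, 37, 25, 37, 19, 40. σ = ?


Mean = 29.1250
Variance = 139.3594
SD = sqrt(139.3594) = 11.8051

SD = 11.8051


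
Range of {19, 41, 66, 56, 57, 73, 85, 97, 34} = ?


Max = 97, Min = 19
Range = 97 - 19 = 78

Range = 78


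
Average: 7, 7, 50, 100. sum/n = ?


Sum = 7 + 7 + 50 + 100 = 164
n = 4
Mean = 164/4 = 41.0000

Mean = 41.0000


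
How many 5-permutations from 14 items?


P(14,5) = 14!/9!
= 87178291200/362880
= 240240

P(14,5) = 240240


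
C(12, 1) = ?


C(12,1) = 12!/(1! × 11!)
= 479001600/(1 × 39916800)
= 12

C(12,1) = 12


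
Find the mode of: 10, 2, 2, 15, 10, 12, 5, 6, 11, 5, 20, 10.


Frequencies: 2:2, 5:2, 6:1, 10:3, 11:1, 12:1, 15:1, 20:1
Max frequency = 3
Mode = 10

Mode = 10


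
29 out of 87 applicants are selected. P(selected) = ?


P = 29/87 = 0.3333

P = 0.3333


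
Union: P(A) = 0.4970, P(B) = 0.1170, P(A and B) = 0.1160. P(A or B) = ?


P(A∪B) = 0.4970 + 0.1170 - 0.1160
= 0.6140 - 0.1160
= 0.4980

P(A∪B) = 0.4980


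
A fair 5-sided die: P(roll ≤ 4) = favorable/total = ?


Favorable outcomes (roll ≤ 4): 4
Total outcomes = 5
P = 4/5 = 0.8000

P = 0.8000


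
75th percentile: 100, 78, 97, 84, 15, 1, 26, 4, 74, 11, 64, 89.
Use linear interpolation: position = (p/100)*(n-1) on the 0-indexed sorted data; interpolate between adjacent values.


Sorted: 1, 4, 11, 15, 26, 64, 74, 78, 84, 89, 97, 100
n = 12
Index = 75/100 * 11 = 8.2500
Lower = data[8] = 84, Upper = data[9] = 89
P75 = 84 + 0.2500*(5) = 85.2500

P75 = 85.2500


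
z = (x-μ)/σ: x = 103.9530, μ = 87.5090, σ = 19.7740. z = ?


z = (103.9530 - 87.5090)/19.7740
= 16.4440/19.7740
= 0.8316

z = 0.8316


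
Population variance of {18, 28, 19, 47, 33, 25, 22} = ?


Mean = 27.4286
Squared deviations: 88.8980, 0.3265, 71.0408, 383.0408, 31.0408, 5.8980, 29.4694
Sum = 609.7143
Variance = 609.7143/7 = 87.1020

Variance = 87.1020


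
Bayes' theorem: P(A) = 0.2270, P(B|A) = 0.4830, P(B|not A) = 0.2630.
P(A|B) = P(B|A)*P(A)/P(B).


P(B) = P(B|A)*P(A) + P(B|A')*P(A')
= 0.4830*0.2270 + 0.2630*0.7730
= 0.109641 + 0.203299 = 0.312940
P(A|B) = 0.109641/0.312940 = 0.3504

P(A|B) = 0.3504


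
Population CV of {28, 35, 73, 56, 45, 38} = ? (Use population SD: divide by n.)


Mean = 45.8333
SD = 14.9378
CV = (14.9378/45.8333)*100 = 32.5916%

CV = 32.5916%


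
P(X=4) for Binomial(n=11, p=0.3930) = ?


C(11,4) = 330
p^4 = 0.023854
(1-p)^7 = 0.030361
P = 330 * 0.023854 * 0.030361 = 0.2390

P(X=4) = 0.2390


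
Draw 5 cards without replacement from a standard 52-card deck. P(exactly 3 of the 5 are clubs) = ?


Hypergeometric: P(X=3) = C(13,3)·C(39,2) / C(52,5)
= 286 × 741 / 2598960
= 211926/2598960 = 0.0815

P = 0.0815


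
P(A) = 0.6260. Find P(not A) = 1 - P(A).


P(not A) = 1 - 0.6260 = 0.3740

P(not A) = 0.3740


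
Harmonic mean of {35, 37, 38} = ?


Sum of reciprocals = 1/35 + 1/37 + 1/38 = 0.081914
HM = 3/0.081914 = 36.6237

HM = 36.6237


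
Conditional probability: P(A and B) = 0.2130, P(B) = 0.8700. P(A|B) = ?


P(A|B) = 0.2130/0.8700 = 0.2448

P(A|B) = 0.2448


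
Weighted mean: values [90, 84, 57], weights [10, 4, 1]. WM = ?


Numerator = 90*10 + 84*4 + 57*1 = 1293
Denominator = 10 + 4 + 1 = 15
WM = 1293/15 = 86.2000

WM = 86.2000


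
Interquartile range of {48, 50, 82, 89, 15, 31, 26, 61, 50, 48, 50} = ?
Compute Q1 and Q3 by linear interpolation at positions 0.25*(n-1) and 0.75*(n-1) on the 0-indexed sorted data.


Sorted: 15, 26, 31, 48, 48, 50, 50, 50, 61, 82, 89
Q1 (25th %ile) = 39.5000
Q3 (75th %ile) = 55.5000
IQR = 55.5000 - 39.5000 = 16.0000

IQR = 16.0000


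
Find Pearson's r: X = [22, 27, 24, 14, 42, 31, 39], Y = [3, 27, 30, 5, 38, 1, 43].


Mean X = 28.4286, Mean Y = 21.0000
SD X = 9.053131, SD Y = 16.344505
Cov = 101.428571
r = 101.428571/(9.053131*16.344505) = 0.6855

r = 0.6855


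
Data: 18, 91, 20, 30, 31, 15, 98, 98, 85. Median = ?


Sorted: 15, 18, 20, 30, 31, 85, 91, 98, 98
n = 9 (odd)
Middle value = 31

Median = 31


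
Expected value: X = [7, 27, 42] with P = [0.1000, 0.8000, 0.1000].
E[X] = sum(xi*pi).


E[X] = 7*0.1000 + 27*0.8000 + 42*0.1000
= 0.7000 + 21.6000 + 4.2000
= 26.5000

E[X] = 26.5000


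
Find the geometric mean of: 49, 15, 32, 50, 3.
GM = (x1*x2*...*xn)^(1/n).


Product = 49 × 15 × 32 × 50 × 3 = 3528000
GM = 3528000^(1/5) = 20.3942

GM = 20.3942


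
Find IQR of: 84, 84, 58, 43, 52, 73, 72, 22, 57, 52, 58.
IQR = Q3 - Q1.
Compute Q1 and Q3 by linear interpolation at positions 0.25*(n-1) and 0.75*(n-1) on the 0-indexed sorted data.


Sorted: 22, 43, 52, 52, 57, 58, 58, 72, 73, 84, 84
Q1 (25th %ile) = 52.0000
Q3 (75th %ile) = 72.5000
IQR = 72.5000 - 52.0000 = 20.5000

IQR = 20.5000


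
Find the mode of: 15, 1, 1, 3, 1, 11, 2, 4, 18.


Frequencies: 1:3, 2:1, 3:1, 4:1, 11:1, 15:1, 18:1
Max frequency = 3
Mode = 1

Mode = 1


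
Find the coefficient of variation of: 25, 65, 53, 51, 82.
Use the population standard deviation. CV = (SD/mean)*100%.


Mean = 55.2000
SD = 18.7019
CV = (18.7019/55.2000)*100 = 33.8802%

CV = 33.8802%


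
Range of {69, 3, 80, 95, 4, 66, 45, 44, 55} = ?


Max = 95, Min = 3
Range = 95 - 3 = 92

Range = 92


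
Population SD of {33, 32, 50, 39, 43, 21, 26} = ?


Mean = 34.8571
Variance = 84.9796
SD = sqrt(84.9796) = 9.2184

SD = 9.2184


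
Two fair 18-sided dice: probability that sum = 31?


Total outcomes = 18×18 = 324
Favorable (sum = 31): 6
P = 6/324 = 0.0185

P = 0.0185


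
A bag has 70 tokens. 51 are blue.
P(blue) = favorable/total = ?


P = 51/70 = 0.7286

P = 0.7286


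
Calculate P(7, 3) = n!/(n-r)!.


P(7,3) = 7!/4!
= 5040/24
= 210

P(7,3) = 210


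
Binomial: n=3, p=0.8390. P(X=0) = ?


C(3,0) = 1
p^0 = 1.000000
(1-p)^3 = 0.004173
P = 1 * 1.000000 * 0.004173 = 0.0042

P(X=0) = 0.0042


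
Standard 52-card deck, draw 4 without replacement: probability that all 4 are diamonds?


P(all diamonds) = (13/52) × (12/51) × (11/50) × (10/49)
= 0.0026

P = 0.0026


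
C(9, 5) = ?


C(9,5) = 9!/(5! × 4!)
= 362880/(120 × 24)
= 126

C(9,5) = 126


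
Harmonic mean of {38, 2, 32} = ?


Sum of reciprocals = 1/38 + 1/2 + 1/32 = 0.557566
HM = 3/0.557566 = 5.3805

HM = 5.3805


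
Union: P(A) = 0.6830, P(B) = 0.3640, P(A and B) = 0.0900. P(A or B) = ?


P(A∪B) = 0.6830 + 0.3640 - 0.0900
= 1.0470 - 0.0900
= 0.9570

P(A∪B) = 0.9570


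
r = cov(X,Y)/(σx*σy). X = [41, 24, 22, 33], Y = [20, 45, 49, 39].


Mean X = 30.0000, Mean Y = 38.2500
SD X = 7.582875, SD Y = 11.121488
Cov = -81.250000
r = -81.250000/(7.582875*11.121488) = -0.9634

r = -0.9634


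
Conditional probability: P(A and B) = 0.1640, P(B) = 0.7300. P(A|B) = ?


P(A|B) = 0.1640/0.7300 = 0.2247

P(A|B) = 0.2247


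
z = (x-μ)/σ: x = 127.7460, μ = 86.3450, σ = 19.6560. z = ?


z = (127.7460 - 86.3450)/19.6560
= 41.4010/19.6560
= 2.1063

z = 2.1063


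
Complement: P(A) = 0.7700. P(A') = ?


P(not A) = 1 - 0.7700 = 0.2300

P(not A) = 0.2300


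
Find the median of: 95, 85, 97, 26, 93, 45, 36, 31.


Sorted: 26, 31, 36, 45, 85, 93, 95, 97
n = 8 (even)
Middle values: 45 and 85
Median = (45+85)/2 = 65.0000

Median = 65.0000


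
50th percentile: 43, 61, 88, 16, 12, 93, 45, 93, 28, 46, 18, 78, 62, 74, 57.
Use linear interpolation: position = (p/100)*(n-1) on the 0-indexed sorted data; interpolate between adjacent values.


Sorted: 12, 16, 18, 28, 43, 45, 46, 57, 61, 62, 74, 78, 88, 93, 93
n = 15
Index = 50/100 * 14 = 7.0000
Lower = data[7] = 57, Upper = data[8] = 61
P50 = 57 + 0*(4) = 57.0000

P50 = 57.0000


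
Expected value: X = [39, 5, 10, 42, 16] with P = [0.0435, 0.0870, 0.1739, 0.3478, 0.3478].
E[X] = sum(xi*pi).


E[X] = 39*0.0435 + 5*0.0870 + 10*0.1739 + 42*0.3478 + 16*0.3478
= 1.6965 + 0.4350 + 1.7390 + 14.6076 + 5.5648
= 24.0429

E[X] = 24.0429


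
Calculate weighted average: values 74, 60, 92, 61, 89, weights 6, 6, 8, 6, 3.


Numerator = 74*6 + 60*6 + 92*8 + 61*6 + 89*3 = 2173
Denominator = 6 + 6 + 8 + 6 + 3 = 29
WM = 2173/29 = 74.9310

WM = 74.9310


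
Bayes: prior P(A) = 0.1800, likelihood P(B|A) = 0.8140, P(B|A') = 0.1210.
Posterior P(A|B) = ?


P(B) = P(B|A)*P(A) + P(B|A')*P(A')
= 0.8140*0.1800 + 0.1210*0.8200
= 0.146520 + 0.099220 = 0.245740
P(A|B) = 0.146520/0.245740 = 0.5962

P(A|B) = 0.5962


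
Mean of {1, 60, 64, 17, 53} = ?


Sum = 1 + 60 + 64 + 17 + 53 = 195
n = 5
Mean = 195/5 = 39.0000

Mean = 39.0000


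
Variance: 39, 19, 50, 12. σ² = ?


Mean = 30.0000
Squared deviations: 81.0000, 121.0000, 400.0000, 324.0000
Sum = 926.0000
Variance = 926.0000/4 = 231.5000

Variance = 231.5000


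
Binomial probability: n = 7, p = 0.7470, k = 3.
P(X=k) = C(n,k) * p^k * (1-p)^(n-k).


C(7,3) = 35
p^3 = 0.416833
(1-p)^4 = 0.004097
P = 35 * 0.416833 * 0.004097 = 0.0598

P(X=3) = 0.0598


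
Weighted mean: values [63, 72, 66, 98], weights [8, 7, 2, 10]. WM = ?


Numerator = 63*8 + 72*7 + 66*2 + 98*10 = 2120
Denominator = 8 + 7 + 2 + 10 = 27
WM = 2120/27 = 78.5185

WM = 78.5185


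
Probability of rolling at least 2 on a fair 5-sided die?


Favorable outcomes (roll ≥ 2): 4
Total outcomes = 5
P = 4/5 = 0.8000

P = 0.8000


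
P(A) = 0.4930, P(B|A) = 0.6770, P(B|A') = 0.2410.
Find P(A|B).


P(B) = P(B|A)*P(A) + P(B|A')*P(A')
= 0.6770*0.4930 + 0.2410*0.5070
= 0.333761 + 0.122187 = 0.455948
P(A|B) = 0.333761/0.455948 = 0.7320

P(A|B) = 0.7320


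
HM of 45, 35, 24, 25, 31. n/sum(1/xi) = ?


Sum of reciprocals = 1/45 + 1/35 + 1/24 + 1/25 + 1/31 = 0.164718
HM = 5/0.164718 = 30.3548

HM = 30.3548


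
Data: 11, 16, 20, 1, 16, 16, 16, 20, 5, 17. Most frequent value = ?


Frequencies: 1:1, 5:1, 11:1, 16:4, 17:1, 20:2
Max frequency = 4
Mode = 16

Mode = 16


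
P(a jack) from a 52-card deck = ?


4 jacks in 52 cards
P = 4/52 = 0.0769

P = 0.0769


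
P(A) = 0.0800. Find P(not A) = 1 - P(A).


P(not A) = 1 - 0.0800 = 0.9200

P(not A) = 0.9200


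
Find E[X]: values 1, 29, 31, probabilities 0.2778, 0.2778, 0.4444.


E[X] = 1*0.2778 + 29*0.2778 + 31*0.4444
= 0.2778 + 8.0562 + 13.7764
= 22.1104

E[X] = 22.1104


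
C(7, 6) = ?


C(7,6) = 7!/(6! × 1!)
= 5040/(720 × 1)
= 7

C(7,6) = 7


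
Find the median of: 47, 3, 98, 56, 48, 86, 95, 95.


Sorted: 3, 47, 48, 56, 86, 95, 95, 98
n = 8 (even)
Middle values: 56 and 86
Median = (56+86)/2 = 71.0000

Median = 71.0000


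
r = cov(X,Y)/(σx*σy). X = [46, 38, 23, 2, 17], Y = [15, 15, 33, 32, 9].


Mean X = 25.2000, Mean Y = 20.8000
SD X = 15.535765, SD Y = 9.806121
Cov = -76.960000
r = -76.960000/(15.535765*9.806121) = -0.5052

r = -0.5052


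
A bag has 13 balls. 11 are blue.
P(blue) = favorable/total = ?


P = 11/13 = 0.8462

P = 0.8462


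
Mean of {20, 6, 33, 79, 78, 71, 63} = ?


Sum = 20 + 6 + 33 + 79 + 78 + 71 + 63 = 350
n = 7
Mean = 350/7 = 50.0000

Mean = 50.0000


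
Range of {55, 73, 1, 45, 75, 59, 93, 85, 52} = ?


Max = 93, Min = 1
Range = 93 - 1 = 92

Range = 92


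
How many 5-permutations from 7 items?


P(7,5) = 7!/2!
= 5040/2
= 2520

P(7,5) = 2520


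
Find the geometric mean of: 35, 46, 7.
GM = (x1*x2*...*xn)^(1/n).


Product = 35 × 46 × 7 = 11270
GM = 11270^(1/3) = 22.4203

GM = 22.4203


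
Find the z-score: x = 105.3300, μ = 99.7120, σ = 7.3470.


z = (105.3300 - 99.7120)/7.3470
= 5.6180/7.3470
= 0.7647

z = 0.7647


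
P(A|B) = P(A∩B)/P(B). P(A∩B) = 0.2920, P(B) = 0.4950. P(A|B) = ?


P(A|B) = 0.2920/0.4950 = 0.5899

P(A|B) = 0.5899


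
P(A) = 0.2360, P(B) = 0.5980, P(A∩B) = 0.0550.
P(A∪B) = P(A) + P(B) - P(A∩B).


P(A∪B) = 0.2360 + 0.5980 - 0.0550
= 0.8340 - 0.0550
= 0.7790

P(A∪B) = 0.7790


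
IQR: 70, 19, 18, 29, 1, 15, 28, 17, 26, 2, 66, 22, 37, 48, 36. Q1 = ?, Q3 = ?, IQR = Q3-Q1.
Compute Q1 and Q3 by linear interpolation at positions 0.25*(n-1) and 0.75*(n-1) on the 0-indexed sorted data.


Sorted: 1, 2, 15, 17, 18, 19, 22, 26, 28, 29, 36, 37, 48, 66, 70
Q1 (25th %ile) = 17.5000
Q3 (75th %ile) = 36.5000
IQR = 36.5000 - 17.5000 = 19.0000

IQR = 19.0000


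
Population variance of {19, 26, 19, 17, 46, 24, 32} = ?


Mean = 26.1429
Squared deviations: 51.0204, 0.0204, 51.0204, 83.5918, 394.3061, 4.5918, 34.3061
Sum = 618.8571
Variance = 618.8571/7 = 88.4082

Variance = 88.4082


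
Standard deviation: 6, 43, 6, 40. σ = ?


Mean = 23.7500
Variance = 316.1875
SD = sqrt(316.1875) = 17.7817

SD = 17.7817


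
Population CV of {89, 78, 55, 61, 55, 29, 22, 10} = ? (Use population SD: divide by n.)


Mean = 49.8750
SD = 25.7412
CV = (25.7412/49.8750)*100 = 51.6114%

CV = 51.6114%


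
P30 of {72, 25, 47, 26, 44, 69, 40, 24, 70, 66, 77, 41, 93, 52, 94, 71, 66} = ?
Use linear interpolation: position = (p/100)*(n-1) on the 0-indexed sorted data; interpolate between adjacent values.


Sorted: 24, 25, 26, 40, 41, 44, 47, 52, 66, 66, 69, 70, 71, 72, 77, 93, 94
n = 17
Index = 30/100 * 16 = 4.8000
Lower = data[4] = 41, Upper = data[5] = 44
P30 = 41 + 0.8000*(3) = 43.4000

P30 = 43.4000


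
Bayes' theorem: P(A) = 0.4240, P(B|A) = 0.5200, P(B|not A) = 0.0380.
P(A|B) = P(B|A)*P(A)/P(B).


P(B) = P(B|A)*P(A) + P(B|A')*P(A')
= 0.5200*0.4240 + 0.0380*0.5760
= 0.220480 + 0.021888 = 0.242368
P(A|B) = 0.220480/0.242368 = 0.9097

P(A|B) = 0.9097


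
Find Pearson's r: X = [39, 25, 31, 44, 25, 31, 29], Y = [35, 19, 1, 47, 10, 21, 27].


Mean X = 32.0000, Mean Y = 22.8571
SD X = 6.568322, SD Y = 14.186800
Cov = 71.857143
r = 71.857143/(6.568322*14.186800) = 0.7711

r = 0.7711


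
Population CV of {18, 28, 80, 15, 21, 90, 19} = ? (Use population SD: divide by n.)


Mean = 38.7143
SD = 29.6249
CV = (29.6249/38.7143)*100 = 76.5218%

CV = 76.5218%


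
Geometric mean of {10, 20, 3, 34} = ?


Product = 10 × 20 × 3 × 34 = 20400
GM = 20400^(1/4) = 11.9511

GM = 11.9511


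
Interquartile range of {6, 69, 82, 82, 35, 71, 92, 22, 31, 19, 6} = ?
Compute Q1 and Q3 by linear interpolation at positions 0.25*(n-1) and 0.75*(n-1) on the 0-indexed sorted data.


Sorted: 6, 6, 19, 22, 31, 35, 69, 71, 82, 82, 92
Q1 (25th %ile) = 20.5000
Q3 (75th %ile) = 76.5000
IQR = 76.5000 - 20.5000 = 56.0000

IQR = 56.0000


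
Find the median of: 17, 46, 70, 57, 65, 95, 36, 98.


Sorted: 17, 36, 46, 57, 65, 70, 95, 98
n = 8 (even)
Middle values: 57 and 65
Median = (57+65)/2 = 61.0000

Median = 61.0000


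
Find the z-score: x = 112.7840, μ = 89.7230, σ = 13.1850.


z = (112.7840 - 89.7230)/13.1850
= 23.0610/13.1850
= 1.7490

z = 1.7490


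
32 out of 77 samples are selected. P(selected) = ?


P = 32/77 = 0.4156

P = 0.4156


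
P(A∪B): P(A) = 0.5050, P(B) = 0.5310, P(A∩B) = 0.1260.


P(A∪B) = 0.5050 + 0.5310 - 0.1260
= 1.0360 - 0.1260
= 0.9100

P(A∪B) = 0.9100


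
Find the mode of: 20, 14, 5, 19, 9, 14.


Frequencies: 5:1, 9:1, 14:2, 19:1, 20:1
Max frequency = 2
Mode = 14

Mode = 14


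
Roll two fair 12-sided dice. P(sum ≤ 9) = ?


Total outcomes = 12×12 = 144
Favorable (sum ≤ 9): 36
P = 36/144 = 0.2500

P = 0.2500


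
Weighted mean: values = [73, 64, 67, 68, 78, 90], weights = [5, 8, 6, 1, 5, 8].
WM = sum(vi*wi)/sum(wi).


Numerator = 73*5 + 64*8 + 67*6 + 68*1 + 78*5 + 90*8 = 2457
Denominator = 5 + 8 + 6 + 1 + 5 + 8 = 33
WM = 2457/33 = 74.4545

WM = 74.4545


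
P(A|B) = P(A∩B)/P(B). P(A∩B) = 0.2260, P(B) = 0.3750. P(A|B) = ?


P(A|B) = 0.2260/0.3750 = 0.6027

P(A|B) = 0.6027


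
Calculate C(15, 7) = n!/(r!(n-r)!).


C(15,7) = 15!/(7! × 8!)
= 1307674368000/(5040 × 40320)
= 6435

C(15,7) = 6435


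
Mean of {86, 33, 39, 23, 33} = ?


Sum = 86 + 33 + 39 + 23 + 33 = 214
n = 5
Mean = 214/5 = 42.8000

Mean = 42.8000


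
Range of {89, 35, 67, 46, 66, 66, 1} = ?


Max = 89, Min = 1
Range = 89 - 1 = 88

Range = 88


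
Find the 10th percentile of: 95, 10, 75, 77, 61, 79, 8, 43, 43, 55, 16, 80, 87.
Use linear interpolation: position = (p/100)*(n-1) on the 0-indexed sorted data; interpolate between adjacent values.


Sorted: 8, 10, 16, 43, 43, 55, 61, 75, 77, 79, 80, 87, 95
n = 13
Index = 10/100 * 12 = 1.2000
Lower = data[1] = 10, Upper = data[2] = 16
P10 = 10 + 0.2000*(6) = 11.2000

P10 = 11.2000


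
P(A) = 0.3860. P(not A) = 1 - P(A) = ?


P(not A) = 1 - 0.3860 = 0.6140

P(not A) = 0.6140


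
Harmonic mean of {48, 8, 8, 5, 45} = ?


Sum of reciprocals = 1/48 + 1/8 + 1/8 + 1/5 + 1/45 = 0.493056
HM = 5/0.493056 = 10.1408

HM = 10.1408


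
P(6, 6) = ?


P(6,6) = 6!/0!
= 720/1
= 720

P(6,6) = 720


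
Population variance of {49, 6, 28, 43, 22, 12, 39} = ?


Mean = 28.4286
Squared deviations: 423.1837, 503.0408, 0.1837, 212.3265, 41.3265, 269.8980, 111.7551
Sum = 1561.7143
Variance = 1561.7143/7 = 223.1020

Variance = 223.1020


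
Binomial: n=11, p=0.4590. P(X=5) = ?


C(11,5) = 462
p^5 = 0.020373
(1-p)^6 = 0.025072
P = 462 * 0.020373 * 0.025072 = 0.2360

P(X=5) = 0.2360


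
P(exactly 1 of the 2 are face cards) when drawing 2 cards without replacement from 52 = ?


Hypergeometric: P(X=1) = C(12,1)·C(40,1) / C(52,2)
= 12 × 40 / 1326
= 480/1326 = 0.3620

P = 0.3620


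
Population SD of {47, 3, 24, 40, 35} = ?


Mean = 29.8000
Variance = 235.7600
SD = sqrt(235.7600) = 15.3545

SD = 15.3545


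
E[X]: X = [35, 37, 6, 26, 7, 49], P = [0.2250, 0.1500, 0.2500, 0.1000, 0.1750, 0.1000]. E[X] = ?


E[X] = 35*0.2250 + 37*0.1500 + 6*0.2500 + 26*0.1000 + 7*0.1750 + 49*0.1000
= 7.8750 + 5.5500 + 1.5000 + 2.6000 + 1.2250 + 4.9000
= 23.6500

E[X] = 23.6500


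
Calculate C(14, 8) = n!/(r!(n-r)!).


C(14,8) = 14!/(8! × 6!)
= 87178291200/(40320 × 720)
= 3003

C(14,8) = 3003


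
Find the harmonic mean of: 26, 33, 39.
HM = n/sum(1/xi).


Sum of reciprocals = 1/26 + 1/33 + 1/39 = 0.094406
HM = 3/0.094406 = 31.7778

HM = 31.7778


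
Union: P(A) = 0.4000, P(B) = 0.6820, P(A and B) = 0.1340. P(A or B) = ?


P(A∪B) = 0.4000 + 0.6820 - 0.1340
= 1.0820 - 0.1340
= 0.9480

P(A∪B) = 0.9480


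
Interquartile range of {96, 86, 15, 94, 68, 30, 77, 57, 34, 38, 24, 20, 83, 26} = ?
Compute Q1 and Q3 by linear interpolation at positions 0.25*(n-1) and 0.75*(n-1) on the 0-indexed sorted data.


Sorted: 15, 20, 24, 26, 30, 34, 38, 57, 68, 77, 83, 86, 94, 96
Q1 (25th %ile) = 27.0000
Q3 (75th %ile) = 81.5000
IQR = 81.5000 - 27.0000 = 54.5000

IQR = 54.5000


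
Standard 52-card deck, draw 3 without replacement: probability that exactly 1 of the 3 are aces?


Hypergeometric: P(X=1) = C(4,1)·C(48,2) / C(52,3)
= 4 × 1128 / 22100
= 4512/22100 = 0.2042

P = 0.2042


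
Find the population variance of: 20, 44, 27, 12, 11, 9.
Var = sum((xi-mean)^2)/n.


Mean = 20.5000
Squared deviations: 0.2500, 552.2500, 42.2500, 72.2500, 90.2500, 132.2500
Sum = 889.5000
Variance = 889.5000/6 = 148.2500

Variance = 148.2500


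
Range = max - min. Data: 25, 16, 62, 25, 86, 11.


Max = 86, Min = 11
Range = 86 - 11 = 75

Range = 75


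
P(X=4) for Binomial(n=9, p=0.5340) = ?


C(9,4) = 126
p^4 = 0.081314
(1-p)^5 = 0.021975
P = 126 * 0.081314 * 0.021975 = 0.2251

P(X=4) = 0.2251


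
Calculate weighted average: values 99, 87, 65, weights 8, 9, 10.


Numerator = 99*8 + 87*9 + 65*10 = 2225
Denominator = 8 + 9 + 10 = 27
WM = 2225/27 = 82.4074

WM = 82.4074


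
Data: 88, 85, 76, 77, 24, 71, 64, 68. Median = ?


Sorted: 24, 64, 68, 71, 76, 77, 85, 88
n = 8 (even)
Middle values: 71 and 76
Median = (71+76)/2 = 73.5000

Median = 73.5000


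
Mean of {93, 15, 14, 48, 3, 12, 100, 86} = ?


Sum = 93 + 15 + 14 + 48 + 3 + 12 + 100 + 86 = 371
n = 8
Mean = 371/8 = 46.3750

Mean = 46.3750


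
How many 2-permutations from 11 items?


P(11,2) = 11!/9!
= 39916800/362880
= 110

P(11,2) = 110


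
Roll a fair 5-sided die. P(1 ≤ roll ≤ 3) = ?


Favorable outcomes (1 ≤ roll ≤ 3): 3
Total outcomes = 5
P = 3/5 = 0.6000

P = 0.6000


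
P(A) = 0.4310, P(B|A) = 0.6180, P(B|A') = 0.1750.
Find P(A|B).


P(B) = P(B|A)*P(A) + P(B|A')*P(A')
= 0.6180*0.4310 + 0.1750*0.5690
= 0.266358 + 0.099575 = 0.365933
P(A|B) = 0.266358/0.365933 = 0.7279

P(A|B) = 0.7279


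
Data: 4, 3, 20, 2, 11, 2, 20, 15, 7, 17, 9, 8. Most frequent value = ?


Frequencies: 2:2, 3:1, 4:1, 7:1, 8:1, 9:1, 11:1, 15:1, 17:1, 20:2
Max frequency = 2
Mode = 2, 20

Mode = 2, 20


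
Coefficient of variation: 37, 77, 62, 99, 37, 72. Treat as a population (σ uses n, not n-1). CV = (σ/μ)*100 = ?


Mean = 64.0000
SD = 22.0605
CV = (22.0605/64.0000)*100 = 34.4696%

CV = 34.4696%


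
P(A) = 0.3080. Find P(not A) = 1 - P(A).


P(not A) = 1 - 0.3080 = 0.6920

P(not A) = 0.6920


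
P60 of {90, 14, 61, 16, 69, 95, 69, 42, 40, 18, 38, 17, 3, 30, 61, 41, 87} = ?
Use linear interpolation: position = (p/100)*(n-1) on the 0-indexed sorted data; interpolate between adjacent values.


Sorted: 3, 14, 16, 17, 18, 30, 38, 40, 41, 42, 61, 61, 69, 69, 87, 90, 95
n = 17
Index = 60/100 * 16 = 9.6000
Lower = data[9] = 42, Upper = data[10] = 61
P60 = 42 + 0.6000*(19) = 53.4000

P60 = 53.4000


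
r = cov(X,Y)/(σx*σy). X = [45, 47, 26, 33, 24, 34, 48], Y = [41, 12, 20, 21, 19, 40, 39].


Mean X = 36.7143, Mean Y = 27.4286
SD X = 9.253791, SD Y = 11.223154
Cov = 37.265306
r = 37.265306/(9.253791*11.223154) = 0.3588

r = 0.3588


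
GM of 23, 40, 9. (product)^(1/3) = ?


Product = 23 × 40 × 9 = 8280
GM = 8280^(1/3) = 20.2307

GM = 20.2307


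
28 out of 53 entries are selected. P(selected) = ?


P = 28/53 = 0.5283

P = 0.5283


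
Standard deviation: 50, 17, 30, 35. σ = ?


Mean = 33.0000
Variance = 139.5000
SD = sqrt(139.5000) = 11.8110

SD = 11.8110


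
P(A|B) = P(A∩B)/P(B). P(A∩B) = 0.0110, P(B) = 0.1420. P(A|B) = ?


P(A|B) = 0.0110/0.1420 = 0.0775

P(A|B) = 0.0775


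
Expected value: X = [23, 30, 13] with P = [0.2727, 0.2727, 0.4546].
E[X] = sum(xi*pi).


E[X] = 23*0.2727 + 30*0.2727 + 13*0.4546
= 6.2721 + 8.1810 + 5.9098
= 20.3629

E[X] = 20.3629


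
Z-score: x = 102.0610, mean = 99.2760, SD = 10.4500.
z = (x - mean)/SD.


z = (102.0610 - 99.2760)/10.4500
= 2.7850/10.4500
= 0.2665

z = 0.2665


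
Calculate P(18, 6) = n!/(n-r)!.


P(18,6) = 18!/12!
= 6402373705728000/479001600
= 13366080

P(18,6) = 13366080


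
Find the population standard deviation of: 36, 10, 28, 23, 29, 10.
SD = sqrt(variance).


Mean = 22.6667
Variance = 94.5556
SD = sqrt(94.5556) = 9.7240

SD = 9.7240


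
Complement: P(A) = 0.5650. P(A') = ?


P(not A) = 1 - 0.5650 = 0.4350

P(not A) = 0.4350


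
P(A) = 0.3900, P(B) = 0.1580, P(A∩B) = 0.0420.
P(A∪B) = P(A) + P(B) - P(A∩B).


P(A∪B) = 0.3900 + 0.1580 - 0.0420
= 0.5480 - 0.0420
= 0.5060

P(A∪B) = 0.5060


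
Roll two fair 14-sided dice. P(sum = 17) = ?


Total outcomes = 14×14 = 196
Favorable (sum = 17): 12
P = 12/196 = 0.0612

P = 0.0612


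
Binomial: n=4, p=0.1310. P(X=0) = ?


C(4,0) = 1
p^0 = 1.000000
(1-p)^4 = 0.570268
P = 1 * 1.000000 * 0.570268 = 0.5703

P(X=0) = 0.5703


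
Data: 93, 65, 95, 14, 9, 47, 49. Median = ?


Sorted: 9, 14, 47, 49, 65, 93, 95
n = 7 (odd)
Middle value = 49

Median = 49


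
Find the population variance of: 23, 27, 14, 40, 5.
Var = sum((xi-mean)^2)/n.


Mean = 21.8000
Squared deviations: 1.4400, 27.0400, 60.8400, 331.2400, 282.2400
Sum = 702.8000
Variance = 702.8000/5 = 140.5600

Variance = 140.5600
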